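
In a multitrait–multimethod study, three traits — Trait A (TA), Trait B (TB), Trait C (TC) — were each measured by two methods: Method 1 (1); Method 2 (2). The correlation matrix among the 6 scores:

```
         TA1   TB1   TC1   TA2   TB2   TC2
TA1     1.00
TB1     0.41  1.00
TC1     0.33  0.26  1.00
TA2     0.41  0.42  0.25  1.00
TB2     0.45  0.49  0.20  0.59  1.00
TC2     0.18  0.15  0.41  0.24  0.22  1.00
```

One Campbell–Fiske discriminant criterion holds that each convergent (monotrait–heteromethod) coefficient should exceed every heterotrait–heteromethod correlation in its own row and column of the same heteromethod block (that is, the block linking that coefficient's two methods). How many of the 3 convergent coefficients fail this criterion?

Each convergent coefficient versus the relevant comparison correlations:
TA (methods 1·2): 0.41 vs {0.45, 0.42, 0.18, 0.25} → fail.
TB (methods 1·2): 0.49 vs {0.42, 0.45, 0.15, 0.20} → pass.
TC (methods 1·2): 0.41 vs {0.25, 0.18, 0.20, 0.15} → pass.
1 of 3 fail.

1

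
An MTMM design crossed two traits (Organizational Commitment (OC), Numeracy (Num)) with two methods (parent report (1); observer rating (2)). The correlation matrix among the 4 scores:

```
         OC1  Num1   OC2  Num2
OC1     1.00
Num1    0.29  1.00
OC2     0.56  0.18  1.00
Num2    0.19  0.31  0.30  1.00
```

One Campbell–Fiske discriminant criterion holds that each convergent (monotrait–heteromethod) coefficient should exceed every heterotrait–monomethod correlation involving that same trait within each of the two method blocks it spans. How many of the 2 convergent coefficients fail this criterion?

0

Convergent coefficients and their comparison sets:
OC (methods 1·2): 0.56 vs {0.29, 0.30} → pass.
Num (methods 1·2): 0.31 vs {0.29, 0.30} → pass.
0 of 2 fail.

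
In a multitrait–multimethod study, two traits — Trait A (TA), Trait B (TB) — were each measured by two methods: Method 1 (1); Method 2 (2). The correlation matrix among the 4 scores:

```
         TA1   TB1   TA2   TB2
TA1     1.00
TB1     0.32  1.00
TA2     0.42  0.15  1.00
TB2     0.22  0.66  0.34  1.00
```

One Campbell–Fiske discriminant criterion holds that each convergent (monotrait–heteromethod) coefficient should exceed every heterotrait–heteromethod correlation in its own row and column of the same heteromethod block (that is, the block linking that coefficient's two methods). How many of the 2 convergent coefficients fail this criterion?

0

Each convergent coefficient versus the relevant comparison correlations:
TA (methods 1·2): 0.42 vs {0.22, 0.15} → pass.
TB (methods 1·2): 0.66 vs {0.15, 0.22} → pass.
0 of 2 fail.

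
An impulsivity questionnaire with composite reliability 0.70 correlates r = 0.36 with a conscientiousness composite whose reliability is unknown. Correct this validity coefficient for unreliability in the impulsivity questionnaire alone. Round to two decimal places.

0.43

Single correction: r_c = r_obs / √r_xx = 0.36 / √0.70 = 0.36 / 0.8367 ≈ 0.43.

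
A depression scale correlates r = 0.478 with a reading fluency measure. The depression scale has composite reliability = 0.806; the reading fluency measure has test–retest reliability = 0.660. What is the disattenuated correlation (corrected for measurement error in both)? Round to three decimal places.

0.655

r_true = r_obs / √(r_xx · r_yy) = 0.478 / √(0.806 × 0.660) = 0.478 / √0.531960 = 0.478 / 0.7294 ≈ 0.655.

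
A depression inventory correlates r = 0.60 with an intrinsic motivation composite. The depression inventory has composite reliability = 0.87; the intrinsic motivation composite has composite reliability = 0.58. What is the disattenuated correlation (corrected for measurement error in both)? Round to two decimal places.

r_true = r_obs / √(r_xx · r_yy) = 0.60 / √(0.87 × 0.58) = 0.60 / √0.5046 = 0.60 / 0.7104 ≈ 0.84.

0.84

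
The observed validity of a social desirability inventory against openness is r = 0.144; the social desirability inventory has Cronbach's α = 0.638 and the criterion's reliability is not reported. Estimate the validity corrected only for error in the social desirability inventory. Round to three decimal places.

Single correction: r_c = r_obs / √r_xx = 0.144 / √0.638 = 0.144 / 0.7987 ≈ 0.180.

0.180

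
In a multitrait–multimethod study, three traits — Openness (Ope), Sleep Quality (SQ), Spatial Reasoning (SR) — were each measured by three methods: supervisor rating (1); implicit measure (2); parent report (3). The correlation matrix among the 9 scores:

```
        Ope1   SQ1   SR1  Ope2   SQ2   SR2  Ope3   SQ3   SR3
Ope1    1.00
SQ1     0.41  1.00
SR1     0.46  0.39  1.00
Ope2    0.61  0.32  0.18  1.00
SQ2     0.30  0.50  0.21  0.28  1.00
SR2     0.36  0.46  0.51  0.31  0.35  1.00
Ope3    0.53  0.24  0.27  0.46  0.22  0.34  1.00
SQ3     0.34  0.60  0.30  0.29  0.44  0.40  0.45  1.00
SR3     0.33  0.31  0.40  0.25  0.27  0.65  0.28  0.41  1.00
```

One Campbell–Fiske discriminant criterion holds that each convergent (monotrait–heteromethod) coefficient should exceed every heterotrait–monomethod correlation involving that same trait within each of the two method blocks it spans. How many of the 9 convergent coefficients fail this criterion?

Each convergent coefficient versus the relevant comparison correlations:
Ope (methods 1·2): 0.61 vs {0.41, 0.28, 0.46, 0.31} → pass.
Ope (methods 1·3): 0.53 vs {0.41, 0.45, 0.46, 0.28} → pass.
Ope (methods 2·3): 0.46 vs {0.28, 0.45, 0.31, 0.28} → pass.
SQ (methods 1·2): 0.50 vs {0.41, 0.28, 0.39, 0.35} → pass.
SQ (methods 1·3): 0.60 vs {0.41, 0.45, 0.39, 0.41} → pass.
SQ (methods 2·3): 0.44 vs {0.28, 0.45, 0.35, 0.41} → fail.
SR (methods 1·2): 0.51 vs {0.46, 0.31, 0.39, 0.35} → pass.
SR (methods 1·3): 0.40 vs {0.46, 0.28, 0.39, 0.41} → fail.
SR (methods 2·3): 0.65 vs {0.31, 0.28, 0.35, 0.41} → pass.
2 of 9 fail.

2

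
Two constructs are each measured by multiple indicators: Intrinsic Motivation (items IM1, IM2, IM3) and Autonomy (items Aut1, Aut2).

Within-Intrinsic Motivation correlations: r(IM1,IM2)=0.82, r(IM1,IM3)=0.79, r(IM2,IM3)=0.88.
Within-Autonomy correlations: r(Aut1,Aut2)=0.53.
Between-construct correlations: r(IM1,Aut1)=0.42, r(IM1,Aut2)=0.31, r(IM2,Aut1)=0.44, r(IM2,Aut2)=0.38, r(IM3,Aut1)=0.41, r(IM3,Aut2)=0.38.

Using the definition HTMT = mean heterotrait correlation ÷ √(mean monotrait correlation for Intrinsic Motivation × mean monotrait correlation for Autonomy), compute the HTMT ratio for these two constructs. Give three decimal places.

0.588

Mean heterotrait r = 2.34/6 = 0.3900.
Mean within-IM = 2.49/3 = 0.8300; mean within-Aut = 0.53/1 = 0.5300.
Geometric mean = √(0.8300 × 0.5300) = 0.6632.
HTMT = 0.3900 / 0.6632 = 0.588.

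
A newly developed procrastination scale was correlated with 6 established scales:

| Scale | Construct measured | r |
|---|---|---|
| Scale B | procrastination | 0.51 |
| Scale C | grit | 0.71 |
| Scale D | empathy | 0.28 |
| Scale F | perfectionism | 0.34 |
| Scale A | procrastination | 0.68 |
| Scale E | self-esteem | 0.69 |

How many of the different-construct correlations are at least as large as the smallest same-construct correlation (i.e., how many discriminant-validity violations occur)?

Convergent (same construct = procrastination): Scale B, Scale A.
Smallest convergent = 0.51. Discriminant values: 0.71, 0.28, 0.34, 0.69; count ≥ 0.51 → 2.

2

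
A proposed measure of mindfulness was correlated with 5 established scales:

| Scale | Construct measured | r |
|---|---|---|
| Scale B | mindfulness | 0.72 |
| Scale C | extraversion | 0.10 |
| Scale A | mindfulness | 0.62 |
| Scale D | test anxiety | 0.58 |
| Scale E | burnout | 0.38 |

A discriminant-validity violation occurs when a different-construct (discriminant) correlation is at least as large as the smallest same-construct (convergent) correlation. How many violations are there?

Convergent (same construct = mindfulness): Scale B, Scale A.
Smallest convergent = 0.62. Discriminant values: 0.10, 0.58, 0.38; count ≥ 0.62 → 0.

0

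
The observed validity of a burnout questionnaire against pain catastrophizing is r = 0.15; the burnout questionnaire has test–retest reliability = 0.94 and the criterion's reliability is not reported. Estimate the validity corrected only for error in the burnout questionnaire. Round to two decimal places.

0.15

Single correction: r_c = r_obs / √r_xx = 0.15 / √0.94 = 0.15 / 0.9695 ≈ 0.15.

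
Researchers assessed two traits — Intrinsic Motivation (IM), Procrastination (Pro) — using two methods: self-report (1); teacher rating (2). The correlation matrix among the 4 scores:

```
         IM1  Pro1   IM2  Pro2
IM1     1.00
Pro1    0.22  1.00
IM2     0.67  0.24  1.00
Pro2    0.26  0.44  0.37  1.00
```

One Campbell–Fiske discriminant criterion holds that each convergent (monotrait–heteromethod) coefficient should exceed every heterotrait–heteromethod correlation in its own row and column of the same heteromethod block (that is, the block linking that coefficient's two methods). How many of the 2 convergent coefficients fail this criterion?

Each convergent coefficient versus the relevant comparison correlations:
IM (methods 1·2): 0.67 vs {0.26, 0.24} → pass.
Pro (methods 1·2): 0.44 vs {0.24, 0.26} → pass.
0 of 2 fail.

0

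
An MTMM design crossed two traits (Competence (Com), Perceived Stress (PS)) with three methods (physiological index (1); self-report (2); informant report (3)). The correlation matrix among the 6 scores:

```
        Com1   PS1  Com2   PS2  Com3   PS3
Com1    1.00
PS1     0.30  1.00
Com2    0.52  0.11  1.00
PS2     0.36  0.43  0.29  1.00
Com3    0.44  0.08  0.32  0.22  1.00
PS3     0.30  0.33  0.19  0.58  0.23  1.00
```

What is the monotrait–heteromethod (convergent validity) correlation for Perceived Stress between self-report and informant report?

0.58

Same trait (PS), different methods: r(PS2, PS3) = 0.58.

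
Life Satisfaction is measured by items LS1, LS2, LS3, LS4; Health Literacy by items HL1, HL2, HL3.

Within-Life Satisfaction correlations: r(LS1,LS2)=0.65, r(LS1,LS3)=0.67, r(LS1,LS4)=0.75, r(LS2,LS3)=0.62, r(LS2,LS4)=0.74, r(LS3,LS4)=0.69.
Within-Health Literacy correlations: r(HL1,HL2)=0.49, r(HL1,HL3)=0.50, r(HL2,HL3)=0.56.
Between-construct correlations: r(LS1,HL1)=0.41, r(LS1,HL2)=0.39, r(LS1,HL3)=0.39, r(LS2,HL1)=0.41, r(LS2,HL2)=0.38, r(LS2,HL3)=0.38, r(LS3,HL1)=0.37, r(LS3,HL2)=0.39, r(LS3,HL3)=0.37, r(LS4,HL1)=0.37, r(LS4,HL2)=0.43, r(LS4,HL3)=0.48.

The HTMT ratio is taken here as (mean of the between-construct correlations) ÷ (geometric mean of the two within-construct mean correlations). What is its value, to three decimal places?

0.667

Mean between = 4.77/12 = 0.3975.
Mean within-LS = 4.12/6 = 0.6867; mean within-HL = 1.55/3 = 0.5167.
Geometric mean = √(0.6867 × 0.5167) = 0.5957.
HTMT = 0.3975 / 0.5957 = 0.667.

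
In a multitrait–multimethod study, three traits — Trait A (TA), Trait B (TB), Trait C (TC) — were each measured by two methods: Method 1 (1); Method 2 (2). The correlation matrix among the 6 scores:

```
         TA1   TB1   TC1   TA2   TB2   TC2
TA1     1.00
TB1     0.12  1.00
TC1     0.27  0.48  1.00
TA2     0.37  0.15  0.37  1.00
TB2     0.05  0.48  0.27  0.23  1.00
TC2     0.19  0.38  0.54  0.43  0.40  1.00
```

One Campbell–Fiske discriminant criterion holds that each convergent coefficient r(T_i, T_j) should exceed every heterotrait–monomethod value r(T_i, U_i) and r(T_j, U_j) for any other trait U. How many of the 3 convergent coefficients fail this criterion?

2

Checking each validity diagonal entry against its comparison values:
TA (methods 1·2): 0.37 vs {0.12, 0.23, 0.27, 0.43} → fail.
TB (methods 1·2): 0.48 vs {0.12, 0.23, 0.48, 0.40} → fail.
TC (methods 1·2): 0.54 vs {0.27, 0.43, 0.48, 0.40} → pass.
2 of 3 fail.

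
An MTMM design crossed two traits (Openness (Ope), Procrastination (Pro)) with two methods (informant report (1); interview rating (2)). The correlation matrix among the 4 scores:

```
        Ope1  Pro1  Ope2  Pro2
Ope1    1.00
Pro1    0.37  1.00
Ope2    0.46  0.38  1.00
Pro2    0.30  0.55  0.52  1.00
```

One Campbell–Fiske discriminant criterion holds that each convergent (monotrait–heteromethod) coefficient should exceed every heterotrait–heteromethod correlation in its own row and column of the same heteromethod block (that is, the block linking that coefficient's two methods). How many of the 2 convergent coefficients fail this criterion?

0

Convergent coefficients and their comparison sets:
Ope (methods 1·2): 0.46 vs {0.30, 0.38} → pass.
Pro (methods 1·2): 0.55 vs {0.38, 0.30} → pass.
0 of 2 fail.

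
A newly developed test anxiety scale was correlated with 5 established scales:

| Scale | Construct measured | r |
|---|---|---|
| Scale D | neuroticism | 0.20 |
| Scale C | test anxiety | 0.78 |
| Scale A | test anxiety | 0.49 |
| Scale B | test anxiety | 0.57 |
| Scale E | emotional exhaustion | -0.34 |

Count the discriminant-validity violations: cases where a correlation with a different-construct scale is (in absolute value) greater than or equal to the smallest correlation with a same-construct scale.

Convergent (same construct = test anxiety): Scale C, Scale A, Scale B.
Smallest convergent = 0.49. Discriminant |r|: 0.20, 0.34; count ≥ 0.49 → 0.

0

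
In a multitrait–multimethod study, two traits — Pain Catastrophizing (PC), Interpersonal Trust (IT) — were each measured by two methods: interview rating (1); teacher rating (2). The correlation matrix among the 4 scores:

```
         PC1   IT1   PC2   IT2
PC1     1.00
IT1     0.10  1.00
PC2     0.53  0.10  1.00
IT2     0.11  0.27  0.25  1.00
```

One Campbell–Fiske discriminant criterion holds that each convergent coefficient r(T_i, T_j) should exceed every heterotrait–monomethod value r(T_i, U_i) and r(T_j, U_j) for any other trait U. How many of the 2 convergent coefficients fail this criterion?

Convergent coefficients and their comparison sets:
PC (methods 1·2): 0.53 vs {0.10, 0.25} → pass.
IT (methods 1·2): 0.27 vs {0.10, 0.25} → pass.
0 of 2 fail.

0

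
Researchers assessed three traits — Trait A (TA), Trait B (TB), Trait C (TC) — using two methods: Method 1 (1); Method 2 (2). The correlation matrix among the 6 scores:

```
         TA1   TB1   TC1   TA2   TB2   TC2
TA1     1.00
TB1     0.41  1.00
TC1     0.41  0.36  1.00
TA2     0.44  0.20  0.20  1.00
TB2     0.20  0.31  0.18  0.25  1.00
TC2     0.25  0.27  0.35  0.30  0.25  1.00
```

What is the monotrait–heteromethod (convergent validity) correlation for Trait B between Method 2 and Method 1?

Same trait (TB), different methods: r(TB2, TB1) = 0.31.

0.31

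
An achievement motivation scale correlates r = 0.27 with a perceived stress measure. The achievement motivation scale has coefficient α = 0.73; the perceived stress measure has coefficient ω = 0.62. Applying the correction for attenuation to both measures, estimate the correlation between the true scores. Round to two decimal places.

0.40

r_true = r_obs / √(r_xx · r_yy) = 0.27 / √(0.73 × 0.62) = 0.27 / √0.4526 = 0.27 / 0.6728 ≈ 0.40.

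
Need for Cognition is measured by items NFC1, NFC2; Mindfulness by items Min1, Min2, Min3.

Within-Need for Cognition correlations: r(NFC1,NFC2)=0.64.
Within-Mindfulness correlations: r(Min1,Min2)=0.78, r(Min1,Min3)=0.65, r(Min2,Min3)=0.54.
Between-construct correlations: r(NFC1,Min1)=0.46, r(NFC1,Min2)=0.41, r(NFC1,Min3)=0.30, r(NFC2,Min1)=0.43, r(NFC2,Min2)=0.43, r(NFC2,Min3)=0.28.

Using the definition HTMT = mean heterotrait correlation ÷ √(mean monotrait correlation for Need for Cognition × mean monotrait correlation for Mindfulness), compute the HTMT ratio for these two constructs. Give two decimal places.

Mean heterotrait r = 2.31/6 = 0.3850.
Mean within-NFC = 0.64/1 = 0.6400; mean within-Min = 1.97/3 = 0.6567.
Geometric mean = √(0.6400 × 0.6567) = 0.6483.
HTMT = 0.3850 / 0.6483 = 0.59.

0.59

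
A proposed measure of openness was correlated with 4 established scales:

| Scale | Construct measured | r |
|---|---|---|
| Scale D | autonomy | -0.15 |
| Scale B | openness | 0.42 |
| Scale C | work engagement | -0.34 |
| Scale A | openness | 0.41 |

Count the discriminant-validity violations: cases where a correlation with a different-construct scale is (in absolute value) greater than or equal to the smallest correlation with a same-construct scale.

Convergent (same construct = openness): Scale B, Scale A.
Smallest convergent = 0.41. Discriminant |r|: 0.15, 0.34; count ≥ 0.41 → 0.

0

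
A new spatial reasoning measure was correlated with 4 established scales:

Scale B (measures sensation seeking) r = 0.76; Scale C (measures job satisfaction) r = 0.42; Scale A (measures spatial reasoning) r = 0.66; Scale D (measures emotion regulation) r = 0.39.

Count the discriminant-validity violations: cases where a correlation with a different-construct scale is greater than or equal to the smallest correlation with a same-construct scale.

Convergent (same construct = spatial reasoning): Scale A.
Smallest convergent = 0.66. Discriminant values: 0.76, 0.42, 0.39; count ≥ 0.66 → 1.

1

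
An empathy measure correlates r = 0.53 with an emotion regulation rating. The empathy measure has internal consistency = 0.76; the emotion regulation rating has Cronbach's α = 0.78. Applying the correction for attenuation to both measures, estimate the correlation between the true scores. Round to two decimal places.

0.69

r_true = r_obs / √(r_xx · r_yy) = 0.53 / √(0.76 × 0.78) = 0.53 / √0.5928 = 0.53 / 0.7699 ≈ 0.69.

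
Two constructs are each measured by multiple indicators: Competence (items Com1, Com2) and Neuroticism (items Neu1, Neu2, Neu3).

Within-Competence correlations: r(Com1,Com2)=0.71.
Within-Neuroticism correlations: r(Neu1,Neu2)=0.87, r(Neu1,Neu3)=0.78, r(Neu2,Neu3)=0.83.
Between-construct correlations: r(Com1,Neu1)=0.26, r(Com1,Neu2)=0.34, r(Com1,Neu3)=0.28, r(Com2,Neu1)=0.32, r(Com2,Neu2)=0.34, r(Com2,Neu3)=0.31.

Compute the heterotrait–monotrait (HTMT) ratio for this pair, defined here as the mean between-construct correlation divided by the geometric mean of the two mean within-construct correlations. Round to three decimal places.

0.402

Between-construct mean = 1.85/6 = 0.3083.
Mean within-Com = 0.71/1 = 0.7100; mean within-Neu = 2.48/3 = 0.8267.
Geometric mean = √(0.7100 × 0.8267) = 0.7661.
HTMT = 0.3083 / 0.7661 = 0.402.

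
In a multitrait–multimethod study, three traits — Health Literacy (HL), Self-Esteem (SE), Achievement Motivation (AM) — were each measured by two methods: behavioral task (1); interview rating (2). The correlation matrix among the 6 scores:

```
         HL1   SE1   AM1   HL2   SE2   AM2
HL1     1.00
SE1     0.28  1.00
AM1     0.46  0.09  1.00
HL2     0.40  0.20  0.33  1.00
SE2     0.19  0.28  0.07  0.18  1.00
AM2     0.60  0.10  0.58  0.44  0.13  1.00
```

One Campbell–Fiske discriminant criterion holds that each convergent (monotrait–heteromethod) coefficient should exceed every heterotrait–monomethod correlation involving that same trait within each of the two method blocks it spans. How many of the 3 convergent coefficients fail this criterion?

Checking each validity diagonal entry against its comparison values:
HL (methods 1·2): 0.40 vs {0.28, 0.18, 0.46, 0.44} → fail.
SE (methods 1·2): 0.28 vs {0.28, 0.18, 0.09, 0.13} → fail.
AM (methods 1·2): 0.58 vs {0.46, 0.44, 0.09, 0.13} → pass.
2 of 3 fail.

2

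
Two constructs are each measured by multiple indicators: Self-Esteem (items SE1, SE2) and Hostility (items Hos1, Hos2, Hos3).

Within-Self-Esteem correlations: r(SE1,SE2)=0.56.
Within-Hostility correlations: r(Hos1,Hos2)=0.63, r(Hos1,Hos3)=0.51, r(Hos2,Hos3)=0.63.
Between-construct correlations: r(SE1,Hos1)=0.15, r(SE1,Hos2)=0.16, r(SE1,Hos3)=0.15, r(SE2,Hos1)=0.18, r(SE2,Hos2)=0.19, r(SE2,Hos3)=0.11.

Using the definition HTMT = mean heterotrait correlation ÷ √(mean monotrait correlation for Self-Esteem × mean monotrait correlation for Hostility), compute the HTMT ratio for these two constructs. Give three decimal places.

0.273

Mean between = 0.94/6 = 0.1567.
Mean within-SE = 0.56/1 = 0.5600; mean within-Hos = 1.77/3 = 0.5900.
Geometric mean = √(0.5600 × 0.5900) = 0.5748.
HTMT = 0.1567 / 0.5748 = 0.273.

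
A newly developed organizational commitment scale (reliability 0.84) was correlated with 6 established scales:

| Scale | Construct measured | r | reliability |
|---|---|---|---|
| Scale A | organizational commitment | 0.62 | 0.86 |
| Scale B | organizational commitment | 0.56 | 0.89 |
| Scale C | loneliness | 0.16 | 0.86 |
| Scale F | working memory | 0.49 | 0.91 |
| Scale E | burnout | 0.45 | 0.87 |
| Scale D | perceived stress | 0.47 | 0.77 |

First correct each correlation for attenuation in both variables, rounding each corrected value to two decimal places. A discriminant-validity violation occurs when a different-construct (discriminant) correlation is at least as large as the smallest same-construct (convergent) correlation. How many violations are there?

0

Disattenuated r (r / √(r_scale · r_new)):
  Scale A (conv): 0.62 / √(0.86·0.84) = 0.73
  Scale B (conv): 0.56 / √(0.89·0.84) = 0.65
  Scale C (disc): 0.16 / √(0.86·0.84) = 0.19
  Scale F (disc): 0.49 / √(0.91·0.84) = 0.56
  Scale E (disc): 0.45 / √(0.87·0.84) = 0.53
  Scale D (disc): 0.47 / √(0.77·0.84) = 0.58
Smallest convergent = 0.65. Discriminant values: 0.19, 0.56, 0.53, 0.58; count ≥ 0.65 → 0.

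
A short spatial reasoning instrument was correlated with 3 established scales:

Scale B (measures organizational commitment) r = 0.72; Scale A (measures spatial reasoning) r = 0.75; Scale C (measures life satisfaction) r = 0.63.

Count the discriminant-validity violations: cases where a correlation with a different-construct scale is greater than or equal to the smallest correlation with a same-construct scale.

0

Convergent (same construct = spatial reasoning): Scale A.
Smallest convergent = 0.75. Discriminant values: 0.72, 0.63; count ≥ 0.75 → 0.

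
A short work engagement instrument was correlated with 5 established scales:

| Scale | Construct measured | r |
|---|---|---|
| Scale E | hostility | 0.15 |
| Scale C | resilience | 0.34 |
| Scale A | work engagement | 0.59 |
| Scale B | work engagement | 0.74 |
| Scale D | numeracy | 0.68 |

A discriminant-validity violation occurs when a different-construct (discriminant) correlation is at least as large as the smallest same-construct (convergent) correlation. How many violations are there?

1

Convergent (same construct = work engagement): Scale A, Scale B.
Smallest convergent = 0.59. Discriminant values: 0.15, 0.34, 0.68; count ≥ 0.59 → 1.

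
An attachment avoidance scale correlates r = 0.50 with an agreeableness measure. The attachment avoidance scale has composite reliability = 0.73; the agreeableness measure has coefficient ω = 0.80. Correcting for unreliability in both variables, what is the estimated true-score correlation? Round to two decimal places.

r_true = r_obs / √(r_xx · r_yy) = 0.50 / √(0.73 × 0.80) = 0.50 / √0.5840 = 0.50 / 0.7642 ≈ 0.65.

0.65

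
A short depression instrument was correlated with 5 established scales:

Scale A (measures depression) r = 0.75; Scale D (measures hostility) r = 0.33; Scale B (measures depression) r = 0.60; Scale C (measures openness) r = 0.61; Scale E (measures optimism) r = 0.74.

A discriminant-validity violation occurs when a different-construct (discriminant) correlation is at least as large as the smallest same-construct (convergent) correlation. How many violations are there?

Convergent (same construct = depression): Scale A, Scale B.
Smallest convergent = 0.60. Discriminant values: 0.33, 0.61, 0.74; count ≥ 0.60 → 2.

2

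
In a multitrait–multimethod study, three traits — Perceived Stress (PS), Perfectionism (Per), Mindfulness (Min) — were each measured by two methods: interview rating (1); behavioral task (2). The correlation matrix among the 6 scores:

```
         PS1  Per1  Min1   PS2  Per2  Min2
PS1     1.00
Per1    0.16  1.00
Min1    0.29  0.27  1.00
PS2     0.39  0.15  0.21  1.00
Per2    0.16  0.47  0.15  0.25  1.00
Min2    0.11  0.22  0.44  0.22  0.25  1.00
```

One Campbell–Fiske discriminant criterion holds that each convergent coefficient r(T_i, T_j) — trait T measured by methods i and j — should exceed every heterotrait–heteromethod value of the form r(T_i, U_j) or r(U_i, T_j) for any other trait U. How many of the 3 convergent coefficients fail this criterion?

0

Checking each validity diagonal entry against its comparison values:
PS (methods 1·2): 0.39 vs {0.16, 0.15, 0.11, 0.21} → pass.
Per (methods 1·2): 0.47 vs {0.15, 0.16, 0.22, 0.15} → pass.
Min (methods 1·2): 0.44 vs {0.21, 0.11, 0.15, 0.22} → pass.
0 of 3 fail.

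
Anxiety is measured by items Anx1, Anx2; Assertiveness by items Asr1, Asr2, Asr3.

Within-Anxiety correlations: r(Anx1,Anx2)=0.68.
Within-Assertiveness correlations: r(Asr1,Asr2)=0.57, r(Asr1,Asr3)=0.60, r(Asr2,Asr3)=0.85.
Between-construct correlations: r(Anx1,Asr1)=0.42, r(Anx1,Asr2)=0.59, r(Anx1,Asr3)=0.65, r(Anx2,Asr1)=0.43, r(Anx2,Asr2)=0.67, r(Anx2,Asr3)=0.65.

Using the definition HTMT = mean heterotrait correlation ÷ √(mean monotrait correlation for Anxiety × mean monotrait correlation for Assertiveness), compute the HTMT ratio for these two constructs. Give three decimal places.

0.840

Between-construct mean = 3.41/6 = 0.5683.
Mean within-Anx = 0.68/1 = 0.6800; mean within-Asr = 2.02/3 = 0.6733.
Geometric mean = √(0.6800 × 0.6733) = 0.6766.
HTMT = 0.5683 / 0.6766 = 0.840.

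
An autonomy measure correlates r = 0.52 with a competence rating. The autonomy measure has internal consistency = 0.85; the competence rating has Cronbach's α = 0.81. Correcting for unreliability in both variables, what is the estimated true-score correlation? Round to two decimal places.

0.63

r_true = r_obs / √(r_xx · r_yy) = 0.52 / √(0.85 × 0.81) = 0.52 / √0.6885 = 0.52 / 0.8298 ≈ 0.63.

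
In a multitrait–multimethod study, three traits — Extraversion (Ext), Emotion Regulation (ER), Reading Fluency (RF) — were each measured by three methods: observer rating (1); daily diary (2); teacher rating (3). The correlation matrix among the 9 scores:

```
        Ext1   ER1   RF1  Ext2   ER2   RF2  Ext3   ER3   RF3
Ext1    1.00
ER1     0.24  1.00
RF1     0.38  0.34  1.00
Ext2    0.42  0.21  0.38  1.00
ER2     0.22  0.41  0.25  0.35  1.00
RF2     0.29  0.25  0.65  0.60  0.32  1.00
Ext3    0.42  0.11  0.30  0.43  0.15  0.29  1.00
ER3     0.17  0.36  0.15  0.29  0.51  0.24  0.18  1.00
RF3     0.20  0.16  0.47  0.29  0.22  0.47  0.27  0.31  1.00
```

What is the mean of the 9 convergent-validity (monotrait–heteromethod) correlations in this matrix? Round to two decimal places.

0.46

Convergent values: 0.42, 0.42, 0.43, 0.41, 0.36, 0.51, 0.65, 0.47, 0.47; mean = 4.14/9 = 0.46.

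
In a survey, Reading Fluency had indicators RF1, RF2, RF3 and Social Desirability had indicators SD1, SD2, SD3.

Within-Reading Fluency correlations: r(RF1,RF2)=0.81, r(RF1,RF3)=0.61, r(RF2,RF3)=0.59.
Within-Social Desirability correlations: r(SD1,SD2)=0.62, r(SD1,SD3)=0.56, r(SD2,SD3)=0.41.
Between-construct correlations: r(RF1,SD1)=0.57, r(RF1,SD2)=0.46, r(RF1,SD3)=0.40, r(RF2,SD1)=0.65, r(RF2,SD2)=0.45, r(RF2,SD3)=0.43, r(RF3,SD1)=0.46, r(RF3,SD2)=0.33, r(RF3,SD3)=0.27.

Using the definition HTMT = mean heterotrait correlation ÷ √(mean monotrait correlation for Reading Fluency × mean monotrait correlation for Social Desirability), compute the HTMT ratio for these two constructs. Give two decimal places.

Mean between = 4.02/9 = 0.4467.
Mean within-RF = 2.01/3 = 0.6700; mean within-SD = 1.59/3 = 0.5300.
Geometric mean = √(0.6700 × 0.5300) = 0.5959.
HTMT = 0.4467 / 0.5959 = 0.75.

0.75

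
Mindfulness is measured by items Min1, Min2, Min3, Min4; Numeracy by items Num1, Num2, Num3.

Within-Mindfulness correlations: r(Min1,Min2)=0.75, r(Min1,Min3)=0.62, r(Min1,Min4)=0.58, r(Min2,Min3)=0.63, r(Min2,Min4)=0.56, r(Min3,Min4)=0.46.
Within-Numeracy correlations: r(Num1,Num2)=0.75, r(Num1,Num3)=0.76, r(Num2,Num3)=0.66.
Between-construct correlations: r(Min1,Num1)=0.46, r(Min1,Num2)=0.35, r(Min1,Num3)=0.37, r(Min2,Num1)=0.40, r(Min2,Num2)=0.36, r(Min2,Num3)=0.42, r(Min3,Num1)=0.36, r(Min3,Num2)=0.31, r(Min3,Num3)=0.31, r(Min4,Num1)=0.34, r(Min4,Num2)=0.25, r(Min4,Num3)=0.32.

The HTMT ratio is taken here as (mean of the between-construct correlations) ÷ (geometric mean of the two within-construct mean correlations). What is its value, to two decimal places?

Mean heterotrait r = 4.25/12 = 0.3542.
Mean within-Min = 3.60/6 = 0.6000; mean within-Num = 2.17/3 = 0.7233.
Geometric mean = √(0.6000 × 0.7233) = 0.6588.
HTMT = 0.3542 / 0.6588 = 0.54.

0.54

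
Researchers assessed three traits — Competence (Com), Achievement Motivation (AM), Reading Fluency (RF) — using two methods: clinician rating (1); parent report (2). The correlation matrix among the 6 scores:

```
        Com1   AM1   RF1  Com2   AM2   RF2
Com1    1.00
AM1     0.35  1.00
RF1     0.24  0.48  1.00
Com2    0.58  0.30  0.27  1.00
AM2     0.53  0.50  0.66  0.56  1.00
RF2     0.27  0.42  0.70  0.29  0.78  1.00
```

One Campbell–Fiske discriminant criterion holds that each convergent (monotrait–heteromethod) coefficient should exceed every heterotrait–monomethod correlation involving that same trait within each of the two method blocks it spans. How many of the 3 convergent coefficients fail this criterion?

Convergent coefficients and their comparison sets:
Com (methods 1·2): 0.58 vs {0.35, 0.56, 0.24, 0.29} → pass.
AM (methods 1·2): 0.50 vs {0.35, 0.56, 0.48, 0.78} → fail.
RF (methods 1·2): 0.70 vs {0.24, 0.29, 0.48, 0.78} → fail.
2 of 3 fail.

2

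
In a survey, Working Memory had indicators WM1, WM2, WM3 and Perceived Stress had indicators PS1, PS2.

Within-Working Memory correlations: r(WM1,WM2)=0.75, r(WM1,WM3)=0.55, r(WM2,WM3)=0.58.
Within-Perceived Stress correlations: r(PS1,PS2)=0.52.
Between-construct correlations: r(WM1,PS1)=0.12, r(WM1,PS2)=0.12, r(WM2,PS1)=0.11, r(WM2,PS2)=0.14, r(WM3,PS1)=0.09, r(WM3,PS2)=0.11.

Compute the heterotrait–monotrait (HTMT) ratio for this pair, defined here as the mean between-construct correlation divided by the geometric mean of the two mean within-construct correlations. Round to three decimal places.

Mean heterotrait r = 0.69/6 = 0.1150.
Mean within-WM = 1.88/3 = 0.6267; mean within-PS = 0.52/1 = 0.5200.
Geometric mean = √(0.6267 × 0.5200) = 0.5709.
HTMT = 0.1150 / 0.5709 = 0.201.

0.201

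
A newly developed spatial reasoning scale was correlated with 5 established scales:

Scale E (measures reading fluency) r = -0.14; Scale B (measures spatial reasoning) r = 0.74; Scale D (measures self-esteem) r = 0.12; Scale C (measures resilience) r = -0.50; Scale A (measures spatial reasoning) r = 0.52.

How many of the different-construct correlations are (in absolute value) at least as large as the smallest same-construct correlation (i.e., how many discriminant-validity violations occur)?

0

Convergent (same construct = spatial reasoning): Scale B, Scale A.
Smallest convergent = 0.52. Discriminant |r|: 0.14, 0.12, 0.50; count ≥ 0.52 → 0.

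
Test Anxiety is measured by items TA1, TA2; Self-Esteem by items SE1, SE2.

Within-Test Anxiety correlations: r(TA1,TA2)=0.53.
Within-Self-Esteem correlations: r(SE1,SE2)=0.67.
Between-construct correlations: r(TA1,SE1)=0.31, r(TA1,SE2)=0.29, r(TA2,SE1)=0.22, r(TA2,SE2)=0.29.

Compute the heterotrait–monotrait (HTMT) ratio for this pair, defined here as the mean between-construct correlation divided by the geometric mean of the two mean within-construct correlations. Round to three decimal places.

Mean between = 1.11/4 = 0.2775.
Mean within-TA = 0.53/1 = 0.5300; mean within-SE = 0.67/1 = 0.6700.
Geometric mean = √(0.5300 × 0.6700) = 0.5959.
HTMT = 0.2775 / 0.5959 = 0.466.

0.466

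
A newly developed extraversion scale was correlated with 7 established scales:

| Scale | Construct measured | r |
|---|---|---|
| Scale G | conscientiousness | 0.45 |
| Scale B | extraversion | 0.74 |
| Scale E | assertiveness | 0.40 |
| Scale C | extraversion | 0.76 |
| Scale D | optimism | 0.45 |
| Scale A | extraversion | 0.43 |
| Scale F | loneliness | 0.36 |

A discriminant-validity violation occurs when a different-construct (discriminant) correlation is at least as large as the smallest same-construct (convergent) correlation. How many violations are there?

Convergent (same construct = extraversion): Scale B, Scale C, Scale A.
Smallest convergent = 0.43. Discriminant values: 0.45, 0.40, 0.45, 0.36; count ≥ 0.43 → 2.

2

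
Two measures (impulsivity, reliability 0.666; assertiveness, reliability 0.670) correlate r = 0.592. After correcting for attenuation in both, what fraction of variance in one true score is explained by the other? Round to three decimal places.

Disattenuated r = 0.592 / √(0.666 × 0.670) = 0.592 / 0.6680 = 0.8862.
Shared true-score variance = 0.8862² = 0.7854 ≈ 0.785.

0.785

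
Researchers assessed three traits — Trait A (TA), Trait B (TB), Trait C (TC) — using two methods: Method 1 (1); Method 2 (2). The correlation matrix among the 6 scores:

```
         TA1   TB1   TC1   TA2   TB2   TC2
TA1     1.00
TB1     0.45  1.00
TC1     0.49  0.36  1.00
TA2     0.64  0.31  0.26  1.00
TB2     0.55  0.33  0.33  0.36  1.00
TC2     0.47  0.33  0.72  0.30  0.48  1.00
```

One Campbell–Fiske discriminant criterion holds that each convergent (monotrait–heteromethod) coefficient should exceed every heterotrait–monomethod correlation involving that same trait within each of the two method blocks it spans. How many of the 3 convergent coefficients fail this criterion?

Convergent coefficients and their comparison sets:
TA (methods 1·2): 0.64 vs {0.45, 0.36, 0.49, 0.30} → pass.
TB (methods 1·2): 0.33 vs {0.45, 0.36, 0.36, 0.48} → fail.
TC (methods 1·2): 0.72 vs {0.49, 0.30, 0.36, 0.48} → pass.
1 of 3 fail.

1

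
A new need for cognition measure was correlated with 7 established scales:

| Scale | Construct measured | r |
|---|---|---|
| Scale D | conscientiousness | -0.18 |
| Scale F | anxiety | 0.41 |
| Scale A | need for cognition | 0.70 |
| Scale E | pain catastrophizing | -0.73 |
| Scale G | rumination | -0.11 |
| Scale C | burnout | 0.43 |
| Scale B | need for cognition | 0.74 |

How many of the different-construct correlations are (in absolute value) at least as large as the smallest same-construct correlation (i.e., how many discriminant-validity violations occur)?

Convergent (same construct = need for cognition): Scale A, Scale B.
Smallest convergent = 0.70. Discriminant |r|: 0.18, 0.41, 0.73, 0.11, 0.43; count ≥ 0.70 → 1.

1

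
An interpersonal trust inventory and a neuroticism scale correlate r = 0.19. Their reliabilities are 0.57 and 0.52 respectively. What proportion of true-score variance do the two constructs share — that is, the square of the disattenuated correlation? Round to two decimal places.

Disattenuated r = 0.19 / √(0.57 × 0.52) = 0.19 / 0.5444 = 0.3490.
Shared true-score variance = 0.3490² = 0.1218 ≈ 0.12.

0.12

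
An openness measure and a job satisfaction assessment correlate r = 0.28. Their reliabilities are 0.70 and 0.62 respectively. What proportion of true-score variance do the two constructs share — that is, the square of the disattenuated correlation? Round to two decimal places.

0.18

Disattenuated r = 0.28 / √(0.70 × 0.62) = 0.28 / 0.6588 = 0.4250.
Shared true-score variance = 0.4250² = 0.1806 ≈ 0.18.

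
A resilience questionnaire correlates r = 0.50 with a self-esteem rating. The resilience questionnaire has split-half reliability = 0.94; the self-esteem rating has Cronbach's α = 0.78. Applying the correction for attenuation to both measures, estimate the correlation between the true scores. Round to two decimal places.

r_true = r_obs / √(r_xx · r_yy) = 0.50 / √(0.94 × 0.78) = 0.50 / √0.7332 = 0.50 / 0.8563 ≈ 0.58.

0.58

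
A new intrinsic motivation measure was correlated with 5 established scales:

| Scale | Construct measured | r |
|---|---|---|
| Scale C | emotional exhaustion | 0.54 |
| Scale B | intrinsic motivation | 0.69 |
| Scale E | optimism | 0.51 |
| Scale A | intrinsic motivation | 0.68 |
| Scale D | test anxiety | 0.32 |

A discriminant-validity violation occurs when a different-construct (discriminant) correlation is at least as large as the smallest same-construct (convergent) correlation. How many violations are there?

0

Convergent (same construct = intrinsic motivation): Scale B, Scale A.
Smallest convergent = 0.68. Discriminant values: 0.54, 0.51, 0.32; count ≥ 0.68 → 0.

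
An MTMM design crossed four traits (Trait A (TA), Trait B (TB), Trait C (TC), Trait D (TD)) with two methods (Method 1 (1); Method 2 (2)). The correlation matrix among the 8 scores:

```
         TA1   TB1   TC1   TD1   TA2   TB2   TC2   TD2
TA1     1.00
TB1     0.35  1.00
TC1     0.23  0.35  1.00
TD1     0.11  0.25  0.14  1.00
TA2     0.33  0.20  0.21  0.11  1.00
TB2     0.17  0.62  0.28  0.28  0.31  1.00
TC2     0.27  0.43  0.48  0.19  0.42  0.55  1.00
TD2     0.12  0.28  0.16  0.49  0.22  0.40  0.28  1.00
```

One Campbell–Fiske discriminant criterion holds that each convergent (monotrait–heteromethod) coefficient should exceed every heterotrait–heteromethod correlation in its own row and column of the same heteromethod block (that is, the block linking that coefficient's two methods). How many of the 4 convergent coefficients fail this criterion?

Convergent coefficients and their comparison sets:
TA (methods 1·2): 0.33 vs {0.17, 0.20, 0.27, 0.21, 0.12, 0.11} → pass.
TB (methods 1·2): 0.62 vs {0.20, 0.17, 0.43, 0.28, 0.28, 0.28} → pass.
TC (methods 1·2): 0.48 vs {0.21, 0.27, 0.28, 0.43, 0.16, 0.19} → pass.
TD (methods 1·2): 0.49 vs {0.11, 0.12, 0.28, 0.28, 0.19, 0.16} → pass.
0 of 4 fail.

0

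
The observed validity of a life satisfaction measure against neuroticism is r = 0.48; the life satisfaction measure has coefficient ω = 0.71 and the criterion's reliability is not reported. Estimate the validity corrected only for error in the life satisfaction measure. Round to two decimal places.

0.57

Single correction: r_c = r_obs / √r_xx = 0.48 / √0.71 = 0.48 / 0.8426 ≈ 0.57.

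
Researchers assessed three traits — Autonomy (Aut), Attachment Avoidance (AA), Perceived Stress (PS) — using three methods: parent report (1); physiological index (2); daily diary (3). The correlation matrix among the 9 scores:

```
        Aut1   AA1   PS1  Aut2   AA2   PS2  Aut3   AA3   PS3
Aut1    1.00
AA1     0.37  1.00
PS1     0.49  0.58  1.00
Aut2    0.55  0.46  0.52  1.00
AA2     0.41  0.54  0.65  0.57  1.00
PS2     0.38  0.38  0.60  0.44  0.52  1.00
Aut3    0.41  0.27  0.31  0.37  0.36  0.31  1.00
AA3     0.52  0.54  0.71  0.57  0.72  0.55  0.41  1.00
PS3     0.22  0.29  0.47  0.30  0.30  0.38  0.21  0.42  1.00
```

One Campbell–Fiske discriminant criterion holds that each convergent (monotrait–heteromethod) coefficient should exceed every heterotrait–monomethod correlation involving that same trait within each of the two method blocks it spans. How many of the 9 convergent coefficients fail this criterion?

7

Convergent coefficients and their comparison sets:
Aut (methods 1·2): 0.55 vs {0.37, 0.57, 0.49, 0.44} → fail.
Aut (methods 1·3): 0.41 vs {0.37, 0.41, 0.49, 0.21} → fail.
Aut (methods 2·3): 0.37 vs {0.57, 0.41, 0.44, 0.21} → fail.
AA (methods 1·2): 0.54 vs {0.37, 0.57, 0.58, 0.52} → fail.
AA (methods 1·3): 0.54 vs {0.37, 0.41, 0.58, 0.42} → fail.
AA (methods 2·3): 0.72 vs {0.57, 0.41, 0.52, 0.42} → pass.
PS (methods 1·2): 0.60 vs {0.49, 0.44, 0.58, 0.52} → pass.
PS (methods 1·3): 0.47 vs {0.49, 0.21, 0.58, 0.42} → fail.
PS (methods 2·3): 0.38 vs {0.44, 0.21, 0.52, 0.42} → fail.
7 of 9 fail.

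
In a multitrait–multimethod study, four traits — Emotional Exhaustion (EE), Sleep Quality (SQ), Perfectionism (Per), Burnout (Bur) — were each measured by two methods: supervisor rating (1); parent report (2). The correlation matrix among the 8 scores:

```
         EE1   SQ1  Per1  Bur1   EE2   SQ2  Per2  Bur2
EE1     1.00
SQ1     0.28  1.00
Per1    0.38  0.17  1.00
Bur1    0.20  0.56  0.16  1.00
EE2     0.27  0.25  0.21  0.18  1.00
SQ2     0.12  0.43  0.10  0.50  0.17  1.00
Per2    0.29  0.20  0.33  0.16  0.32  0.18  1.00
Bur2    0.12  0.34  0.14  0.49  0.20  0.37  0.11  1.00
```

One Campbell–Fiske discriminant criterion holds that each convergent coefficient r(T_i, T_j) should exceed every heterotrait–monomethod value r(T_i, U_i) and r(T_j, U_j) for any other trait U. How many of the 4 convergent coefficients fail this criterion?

4

Each convergent coefficient versus the relevant comparison correlations:
EE (methods 1·2): 0.27 vs {0.28, 0.17, 0.38, 0.32, 0.20, 0.20} → fail.
SQ (methods 1·2): 0.43 vs {0.28, 0.17, 0.17, 0.18, 0.56, 0.37} → fail.
Per (methods 1·2): 0.33 vs {0.38, 0.32, 0.17, 0.18, 0.16, 0.11} → fail.
Bur (methods 1·2): 0.49 vs {0.20, 0.20, 0.56, 0.37, 0.16, 0.11} → fail.
4 of 4 fail.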